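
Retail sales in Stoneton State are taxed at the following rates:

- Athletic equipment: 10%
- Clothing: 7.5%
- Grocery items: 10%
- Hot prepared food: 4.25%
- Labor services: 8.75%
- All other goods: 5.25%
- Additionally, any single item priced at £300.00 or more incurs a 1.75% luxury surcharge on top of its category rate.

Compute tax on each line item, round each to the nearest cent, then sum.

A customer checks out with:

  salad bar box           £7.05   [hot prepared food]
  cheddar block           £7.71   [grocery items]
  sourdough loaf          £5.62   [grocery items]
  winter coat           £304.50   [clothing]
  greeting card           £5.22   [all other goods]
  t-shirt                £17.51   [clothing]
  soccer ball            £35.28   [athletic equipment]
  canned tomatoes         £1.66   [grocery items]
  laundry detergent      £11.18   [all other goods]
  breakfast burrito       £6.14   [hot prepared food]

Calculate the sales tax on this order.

Salad bar box £7.05: hot prepared food → 4.25% → £0.30
Cheddar block £7.71: grocery items → 10% → £0.77
Sourdough loaf £5.62: grocery items → 10% → £0.56
Winter coat £304.50: clothing → 7.5% + 1.75% surcharge = 9.25% → £28.17
Greeting card £5.22: all other goods → 5.25% → £0.27
T-shirt £17.51: clothing → 7.5% → £1.31
Soccer ball £35.28: athletic equipment → 10% → £3.53
Canned tomatoes £1.66: grocery items → 10% → £0.17
Laundry detergent £11.18: all other goods → 5.25% → £0.59
Breakfast burrito £6.14: hot prepared food → 4.25% → £0.26
Total tax = £0.30 + £0.77 + £0.56 + £28.17 + £0.27 + £1.31 + £3.53 + £0.17 + £0.59 + £0.26 = £35.93

£35.93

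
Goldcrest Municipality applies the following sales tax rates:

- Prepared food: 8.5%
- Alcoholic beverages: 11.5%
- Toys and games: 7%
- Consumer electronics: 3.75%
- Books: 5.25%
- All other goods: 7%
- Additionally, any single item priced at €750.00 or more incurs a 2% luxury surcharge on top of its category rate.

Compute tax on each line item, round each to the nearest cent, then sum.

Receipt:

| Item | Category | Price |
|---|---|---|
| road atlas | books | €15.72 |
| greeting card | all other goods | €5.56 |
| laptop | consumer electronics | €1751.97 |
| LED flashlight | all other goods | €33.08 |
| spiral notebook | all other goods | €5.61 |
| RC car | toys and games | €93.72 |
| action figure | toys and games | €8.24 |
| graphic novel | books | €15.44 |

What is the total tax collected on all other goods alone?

€3.10

Greeting card €5.56: all other goods → 7% → €0.39
LED flashlight €33.08: all other goods → 7% → €2.32
Spiral notebook €5.61: all other goods → 7% → €0.39
Tax on all other goods = €0.39 + €2.32 + €0.39 = €3.10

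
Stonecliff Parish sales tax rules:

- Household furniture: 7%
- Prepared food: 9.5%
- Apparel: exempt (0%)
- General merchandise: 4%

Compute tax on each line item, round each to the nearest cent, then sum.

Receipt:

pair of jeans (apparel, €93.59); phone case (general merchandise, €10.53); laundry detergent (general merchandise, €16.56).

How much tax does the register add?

Pair of jeans €93.59: apparel → 0% → €0.00
Phone case €10.53: general merchandise → 4% → €0.42
Laundry detergent €16.56: general merchandise → 4% → €0.66
Total tax = €0.42 + €0.66 = €1.08

€1.08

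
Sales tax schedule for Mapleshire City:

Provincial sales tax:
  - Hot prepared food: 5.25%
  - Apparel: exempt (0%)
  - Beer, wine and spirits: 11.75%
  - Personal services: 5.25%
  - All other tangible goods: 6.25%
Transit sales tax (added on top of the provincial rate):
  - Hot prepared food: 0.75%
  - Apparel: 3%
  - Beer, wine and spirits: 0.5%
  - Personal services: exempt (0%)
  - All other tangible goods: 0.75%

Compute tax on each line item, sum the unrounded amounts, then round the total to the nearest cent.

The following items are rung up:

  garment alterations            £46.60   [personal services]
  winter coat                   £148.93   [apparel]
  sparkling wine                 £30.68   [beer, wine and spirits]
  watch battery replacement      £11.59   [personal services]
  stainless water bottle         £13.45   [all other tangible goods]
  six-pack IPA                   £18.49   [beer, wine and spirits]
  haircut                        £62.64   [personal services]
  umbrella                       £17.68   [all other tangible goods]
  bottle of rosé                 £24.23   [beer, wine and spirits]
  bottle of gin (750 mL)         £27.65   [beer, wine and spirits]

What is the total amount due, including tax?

£427.31

Garment alterations £46.60: personal services → 5.25% + 0% transit = 5.25% → £2.4465
Winter coat £148.93: apparel → 0% + 3% transit = 3% → £4.4679
Sparkling wine £30.68: beer, wine and spirits → 11.75% + 0.5% transit = 12.25% → £3.7583
Watch battery replacement £11.59: personal services → 5.25% + 0% transit = 5.25% → £0.608475
Stainless water bottle £13.45: all other tangible goods → 6.25% + 0.75% transit = 7% → £0.9415
Six-pack IPA £18.49: beer, wine and spirits → 11.75% + 0.5% transit = 12.25% → £2.265025
Haircut £62.64: personal services → 5.25% + 0% transit = 5.25% → £3.2886
Umbrella £17.68: all other tangible goods → 6.25% + 0.75% transit = 7% → £1.2376
Bottle of rosé £24.23: beer, wine and spirits → 11.75% + 0.5% transit = 12.25% → £2.968175
Bottle of gin (750 mL) £27.65: beer, wine and spirits → 11.75% + 0.5% transit = 12.25% → £3.387125
Subtotal = £401.94; unrounded tax = £25.3692 → £25.37; total due = £427.31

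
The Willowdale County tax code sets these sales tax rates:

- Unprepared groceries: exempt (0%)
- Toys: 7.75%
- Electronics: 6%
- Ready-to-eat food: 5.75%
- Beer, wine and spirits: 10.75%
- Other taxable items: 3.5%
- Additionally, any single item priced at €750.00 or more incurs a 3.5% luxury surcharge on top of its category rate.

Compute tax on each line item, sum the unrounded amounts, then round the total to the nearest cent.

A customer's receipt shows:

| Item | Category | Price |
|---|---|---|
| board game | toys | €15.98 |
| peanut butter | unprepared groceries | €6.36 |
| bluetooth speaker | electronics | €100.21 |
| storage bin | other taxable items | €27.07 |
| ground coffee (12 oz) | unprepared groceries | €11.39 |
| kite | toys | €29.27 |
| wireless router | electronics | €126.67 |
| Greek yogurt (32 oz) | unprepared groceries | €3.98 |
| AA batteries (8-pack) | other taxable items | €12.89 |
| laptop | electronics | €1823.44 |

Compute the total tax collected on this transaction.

Board game €15.98: toys → 7.75% → €1.23845
Peanut butter €6.36: unprepared groceries → 0% → €0.00
Bluetooth speaker €100.21: electronics → 6% → €6.0126
Storage bin €27.07: other taxable items → 3.5% → €0.94745
Ground coffee (12 oz) €11.39: unprepared groceries → 0% → €0.00
Kite €29.27: toys → 7.75% → €2.268425
Wireless router €126.67: electronics → 6% → €7.6002
Greek yogurt (32 oz) €3.98: unprepared groceries → 0% → €0.00
AA batteries (8-pack) €12.89: other taxable items → 3.5% → €0.45115
Laptop €1823.44: electronics → 6% + 3.5% surcharge = 9.5% → €173.2268
Unrounded tax sum = €191.745075 → €191.75

€191.75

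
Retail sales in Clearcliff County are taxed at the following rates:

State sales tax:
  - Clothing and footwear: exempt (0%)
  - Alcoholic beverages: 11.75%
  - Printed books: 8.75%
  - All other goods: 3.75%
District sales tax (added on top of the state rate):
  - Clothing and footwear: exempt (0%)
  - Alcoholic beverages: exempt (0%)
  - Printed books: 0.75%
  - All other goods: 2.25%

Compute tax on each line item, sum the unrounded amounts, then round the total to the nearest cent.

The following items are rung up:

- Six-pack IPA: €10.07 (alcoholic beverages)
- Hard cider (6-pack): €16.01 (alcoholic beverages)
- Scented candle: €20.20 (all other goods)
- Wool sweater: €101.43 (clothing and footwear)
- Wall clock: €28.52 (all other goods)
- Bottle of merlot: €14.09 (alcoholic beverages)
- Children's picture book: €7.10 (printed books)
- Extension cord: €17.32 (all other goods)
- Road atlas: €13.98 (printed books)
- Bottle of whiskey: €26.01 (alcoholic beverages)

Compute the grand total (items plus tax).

Six-pack IPA €10.07: alcoholic beverages → 11.75% + 0% district = 11.75% → €1.183225
Hard cider (6-pack) €16.01: alcoholic beverages → 11.75% + 0% district = 11.75% → €1.881175
Scented candle €20.20: all other goods → 3.75% + 2.25% district = 6% → €1.212
Wool sweater €101.43: clothing and footwear → 0% + 0% district = 0% → €0.00
Wall clock €28.52: all other goods → 3.75% + 2.25% district = 6% → €1.7112
Bottle of merlot €14.09: alcoholic beverages → 11.75% + 0% district = 11.75% → €1.655575
Children's picture book €7.10: printed books → 8.75% + 0.75% district = 9.5% → €0.6745
Extension cord €17.32: all other goods → 3.75% + 2.25% district = 6% → €1.0392
Road atlas €13.98: printed books → 8.75% + 0.75% district = 9.5% → €1.3281
Bottle of whiskey €26.01: alcoholic beverages → 11.75% + 0% district = 11.75% → €3.056175
Subtotal = €254.73; unrounded tax = €13.74115 → €13.74; total due = €268.47

€268.47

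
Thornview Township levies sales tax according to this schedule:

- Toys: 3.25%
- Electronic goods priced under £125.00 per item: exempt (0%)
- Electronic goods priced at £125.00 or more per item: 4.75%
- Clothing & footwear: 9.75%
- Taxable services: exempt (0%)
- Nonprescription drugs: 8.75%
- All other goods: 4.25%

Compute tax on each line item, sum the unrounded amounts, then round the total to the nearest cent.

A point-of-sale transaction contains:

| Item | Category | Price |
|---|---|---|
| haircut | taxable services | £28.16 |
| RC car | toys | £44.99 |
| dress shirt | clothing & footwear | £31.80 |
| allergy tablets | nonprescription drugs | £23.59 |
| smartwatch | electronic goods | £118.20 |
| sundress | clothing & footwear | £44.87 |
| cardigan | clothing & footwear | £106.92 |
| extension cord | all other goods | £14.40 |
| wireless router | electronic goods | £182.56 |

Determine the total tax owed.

Haircut £28.16: taxable services → 0% → £0.00
RC car £44.99: toys → 3.25% → £1.462175
Dress shirt £31.80: clothing & footwear → 9.75% → £3.1005
Allergy tablets £23.59: nonprescription drugs → 8.75% → £2.064125
Smartwatch £118.20: electronic goods, under £125.00 → 0% → £0.00
Sundress £44.87: clothing & footwear → 9.75% → £4.374825
Cardigan £106.92: clothing & footwear → 9.75% → £10.4247
Extension cord £14.40: all other goods → 4.25% → £0.612
Wireless router £182.56: electronic goods, £125.00 or more → 4.75% → £8.6716
Unrounded tax sum = £30.709925 → £30.71

£30.71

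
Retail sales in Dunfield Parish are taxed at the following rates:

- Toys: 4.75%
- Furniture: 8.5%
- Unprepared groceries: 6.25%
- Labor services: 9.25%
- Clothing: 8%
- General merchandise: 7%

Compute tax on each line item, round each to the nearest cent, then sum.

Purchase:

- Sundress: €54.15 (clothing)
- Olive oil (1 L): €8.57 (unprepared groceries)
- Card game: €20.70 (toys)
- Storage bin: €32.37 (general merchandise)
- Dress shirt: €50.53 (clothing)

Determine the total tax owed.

Sundress €54.15: clothing → 8% → €4.33
Olive oil (1 L) €8.57: unprepared groceries → 6.25% → €0.54
Card game €20.70: toys → 4.75% → €0.98
Storage bin €32.37: general merchandise → 7% → €2.27
Dress shirt €50.53: clothing → 8% → €4.04
Total tax = €4.33 + €0.54 + €0.98 + €2.27 + €4.04 = €12.16

€12.16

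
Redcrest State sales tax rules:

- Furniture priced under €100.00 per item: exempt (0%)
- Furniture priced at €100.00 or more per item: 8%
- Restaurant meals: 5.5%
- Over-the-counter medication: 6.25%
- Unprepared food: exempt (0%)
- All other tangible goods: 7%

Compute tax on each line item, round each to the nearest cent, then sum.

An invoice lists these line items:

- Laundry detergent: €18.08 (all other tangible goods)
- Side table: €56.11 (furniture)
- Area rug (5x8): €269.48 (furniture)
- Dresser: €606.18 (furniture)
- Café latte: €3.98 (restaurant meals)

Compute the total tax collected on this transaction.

€71.54

Laundry detergent €18.08: all other tangible goods → 7% → €1.27
Side table €56.11: furniture, under €100.00 → 0% → €0.00
Area rug (5x8) €269.48: furniture, €100.00 or more → 8% → €21.56
Dresser €606.18: furniture, €100.00 or more → 8% → €48.49
Café latte €3.98: restaurant meals → 5.5% → €0.22
Total tax = €1.27 + €21.56 + €48.49 + €0.22 = €71.54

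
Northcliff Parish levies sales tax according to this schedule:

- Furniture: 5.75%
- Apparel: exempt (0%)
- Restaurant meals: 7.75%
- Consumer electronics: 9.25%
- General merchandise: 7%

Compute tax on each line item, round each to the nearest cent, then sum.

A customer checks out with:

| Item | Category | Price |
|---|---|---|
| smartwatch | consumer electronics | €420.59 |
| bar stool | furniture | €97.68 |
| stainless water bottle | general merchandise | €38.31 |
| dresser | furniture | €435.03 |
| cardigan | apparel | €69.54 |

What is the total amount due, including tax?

Smartwatch €420.59: consumer electronics → 9.25% → €38.90
Bar stool €97.68: furniture → 5.75% → €5.62
Stainless water bottle €38.31: general merchandise → 7% → €2.68
Dresser €435.03: furniture → 5.75% → €25.01
Cardigan €69.54: apparel → 0% → €0.00
Subtotal = €1061.15; tax = €72.21; total due = €1133.36

€1133.36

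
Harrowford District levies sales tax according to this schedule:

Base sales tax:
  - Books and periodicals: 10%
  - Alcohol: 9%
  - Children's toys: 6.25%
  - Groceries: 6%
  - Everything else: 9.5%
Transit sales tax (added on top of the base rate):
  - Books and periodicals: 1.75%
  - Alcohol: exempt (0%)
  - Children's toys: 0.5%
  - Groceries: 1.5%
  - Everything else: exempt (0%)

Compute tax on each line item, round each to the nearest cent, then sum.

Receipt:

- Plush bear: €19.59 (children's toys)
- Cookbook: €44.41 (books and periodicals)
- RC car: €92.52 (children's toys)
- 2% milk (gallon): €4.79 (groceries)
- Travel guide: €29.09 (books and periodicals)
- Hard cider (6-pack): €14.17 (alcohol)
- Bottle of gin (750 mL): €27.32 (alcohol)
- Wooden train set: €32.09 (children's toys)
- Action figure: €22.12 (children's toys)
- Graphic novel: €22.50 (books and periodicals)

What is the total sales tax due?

€26.61

Plush bear €19.59: children's toys → 6.25% + 0.5% transit = 6.75% → €1.32
Cookbook €44.41: books and periodicals → 10% + 1.75% transit = 11.75% → €5.22
RC car €92.52: children's toys → 6.25% + 0.5% transit = 6.75% → €6.25
2% milk (gallon) €4.79: groceries → 6% + 1.5% transit = 7.5% → €0.36
Travel guide €29.09: books and periodicals → 10% + 1.75% transit = 11.75% → €3.42
Hard cider (6-pack) €14.17: alcohol → 9% + 0% transit = 9% → €1.28
Bottle of gin (750 mL) €27.32: alcohol → 9% + 0% transit = 9% → €2.46
Wooden train set €32.09: children's toys → 6.25% + 0.5% transit = 6.75% → €2.17
Action figure €22.12: children's toys → 6.25% + 0.5% transit = 6.75% → €1.49
Graphic novel €22.50: books and periodicals → 10% + 1.75% transit = 11.75% → €2.64
Total tax = €1.32 + €5.22 + €6.25 + €0.36 + €3.42 + €1.28 + €2.46 + €2.17 + €1.49 + €2.64 = €26.61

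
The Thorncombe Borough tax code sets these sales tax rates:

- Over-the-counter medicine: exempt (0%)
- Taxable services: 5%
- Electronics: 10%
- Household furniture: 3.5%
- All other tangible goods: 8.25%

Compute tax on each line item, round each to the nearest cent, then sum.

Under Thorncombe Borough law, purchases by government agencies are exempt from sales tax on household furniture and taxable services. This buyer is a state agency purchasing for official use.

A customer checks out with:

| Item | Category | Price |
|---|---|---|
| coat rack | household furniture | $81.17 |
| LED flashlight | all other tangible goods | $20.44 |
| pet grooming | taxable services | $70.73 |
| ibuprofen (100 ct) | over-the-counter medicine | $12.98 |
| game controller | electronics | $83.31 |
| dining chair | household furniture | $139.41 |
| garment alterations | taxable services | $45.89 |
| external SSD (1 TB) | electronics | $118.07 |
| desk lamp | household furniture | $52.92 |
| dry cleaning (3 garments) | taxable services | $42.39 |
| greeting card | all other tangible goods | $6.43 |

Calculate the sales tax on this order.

$22.36

Coat rack $81.17: household furniture, buyer-exempt → 0% → $0.00
LED flashlight $20.44: all other tangible goods → 8.25% → $1.69
Pet grooming $70.73: taxable services, buyer-exempt → 0% → $0.00
Ibuprofen (100 ct) $12.98: over-the-counter medicine → 0% → $0.00
Game controller $83.31: electronics → 10% → $8.33
Dining chair $139.41: household furniture, buyer-exempt → 0% → $0.00
Garment alterations $45.89: taxable services, buyer-exempt → 0% → $0.00
External SSD (1 TB) $118.07: electronics → 10% → $11.81
Desk lamp $52.92: household furniture, buyer-exempt → 0% → $0.00
Dry cleaning (3 garments) $42.39: taxable services, buyer-exempt → 0% → $0.00
Greeting card $6.43: all other tangible goods → 8.25% → $0.53
Total tax = $1.69 + $8.33 + $11.81 + $0.53 = $22.36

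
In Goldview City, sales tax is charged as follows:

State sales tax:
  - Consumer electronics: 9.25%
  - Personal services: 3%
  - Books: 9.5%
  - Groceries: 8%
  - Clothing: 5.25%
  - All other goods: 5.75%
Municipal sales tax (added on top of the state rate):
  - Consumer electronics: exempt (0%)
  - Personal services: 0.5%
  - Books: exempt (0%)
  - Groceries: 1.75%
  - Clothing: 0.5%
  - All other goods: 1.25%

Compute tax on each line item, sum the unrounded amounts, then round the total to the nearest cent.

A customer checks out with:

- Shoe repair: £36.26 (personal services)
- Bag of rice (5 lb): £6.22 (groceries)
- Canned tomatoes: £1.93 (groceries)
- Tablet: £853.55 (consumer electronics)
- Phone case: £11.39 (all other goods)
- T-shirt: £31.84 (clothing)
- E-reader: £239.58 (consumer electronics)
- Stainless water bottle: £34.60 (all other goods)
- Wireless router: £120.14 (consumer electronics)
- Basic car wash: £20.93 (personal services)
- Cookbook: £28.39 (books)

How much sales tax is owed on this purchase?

Shoe repair £36.26: personal services → 3% + 0.5% municipal = 3.5% → £1.2691
Bag of rice (5 lb) £6.22: groceries → 8% + 1.75% municipal = 9.75% → £0.60645
Canned tomatoes £1.93: groceries → 8% + 1.75% municipal = 9.75% → £0.188175
Tablet £853.55: consumer electronics → 9.25% + 0% municipal = 9.25% → £78.953375
Phone case £11.39: all other goods → 5.75% + 1.25% municipal = 7% → £0.7973
T-shirt £31.84: clothing → 5.25% + 0.5% municipal = 5.75% → £1.8308
E-reader £239.58: consumer electronics → 9.25% + 0% municipal = 9.25% → £22.16115
Stainless water bottle £34.60: all other goods → 5.75% + 1.25% municipal = 7% → £2.422
Wireless router £120.14: consumer electronics → 9.25% + 0% municipal = 9.25% → £11.11295
Basic car wash £20.93: personal services → 3% + 0.5% municipal = 3.5% → £0.73255
Cookbook £28.39: books → 9.5% + 0% municipal = 9.5% → £2.69705
Unrounded tax sum = £122.7709 → £122.77

£122.77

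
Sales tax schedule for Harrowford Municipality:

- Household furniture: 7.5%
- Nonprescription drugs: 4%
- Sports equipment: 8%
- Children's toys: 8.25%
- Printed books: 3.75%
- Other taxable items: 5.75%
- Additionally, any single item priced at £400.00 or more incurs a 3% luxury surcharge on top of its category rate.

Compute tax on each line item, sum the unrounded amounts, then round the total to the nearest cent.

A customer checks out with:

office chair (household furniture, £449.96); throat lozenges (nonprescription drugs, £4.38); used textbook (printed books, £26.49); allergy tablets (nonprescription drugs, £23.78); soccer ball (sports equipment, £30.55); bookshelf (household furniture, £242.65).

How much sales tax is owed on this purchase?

£70.01

Office chair £449.96: household furniture → 7.5% + 3% surcharge = 10.5% → £47.2458
Throat lozenges £4.38: nonprescription drugs → 4% → £0.1752
Used textbook £26.49: printed books → 3.75% → £0.993375
Allergy tablets £23.78: nonprescription drugs → 4% → £0.9512
Soccer ball £30.55: sports equipment → 8% → £2.444
Bookshelf £242.65: household furniture → 7.5% → £18.19875
Unrounded tax sum = £70.008325 → £70.01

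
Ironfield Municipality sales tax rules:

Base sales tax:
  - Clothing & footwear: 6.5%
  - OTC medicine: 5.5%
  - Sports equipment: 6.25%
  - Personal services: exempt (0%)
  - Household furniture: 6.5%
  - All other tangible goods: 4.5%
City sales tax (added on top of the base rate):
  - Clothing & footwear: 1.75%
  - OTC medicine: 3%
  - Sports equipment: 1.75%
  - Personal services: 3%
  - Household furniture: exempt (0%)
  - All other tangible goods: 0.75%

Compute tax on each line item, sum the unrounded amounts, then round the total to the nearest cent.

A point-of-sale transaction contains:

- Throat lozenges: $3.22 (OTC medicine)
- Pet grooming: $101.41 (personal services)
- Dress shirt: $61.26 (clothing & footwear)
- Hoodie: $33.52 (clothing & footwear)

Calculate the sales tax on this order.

Throat lozenges $3.22: OTC medicine → 5.5% + 3% city = 8.5% → $0.2737
Pet grooming $101.41: personal services → 0% + 3% city = 3% → $3.0423
Dress shirt $61.26: clothing & footwear → 6.5% + 1.75% city = 8.25% → $5.05395
Hoodie $33.52: clothing & footwear → 6.5% + 1.75% city = 8.25% → $2.7654
Unrounded tax sum = $11.13535 → $11.14

$11.14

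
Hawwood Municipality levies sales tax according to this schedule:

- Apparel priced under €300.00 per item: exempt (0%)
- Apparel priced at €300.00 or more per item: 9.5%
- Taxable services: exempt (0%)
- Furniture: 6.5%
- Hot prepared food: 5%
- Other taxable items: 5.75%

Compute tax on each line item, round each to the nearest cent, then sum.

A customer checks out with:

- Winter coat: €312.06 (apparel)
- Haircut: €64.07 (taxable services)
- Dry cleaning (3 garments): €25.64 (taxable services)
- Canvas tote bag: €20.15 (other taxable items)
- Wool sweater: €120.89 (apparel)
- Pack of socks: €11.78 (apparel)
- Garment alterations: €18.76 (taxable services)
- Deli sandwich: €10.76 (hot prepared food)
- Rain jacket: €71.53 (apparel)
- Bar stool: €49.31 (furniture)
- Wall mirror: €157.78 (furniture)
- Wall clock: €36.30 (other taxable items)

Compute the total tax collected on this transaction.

Winter coat €312.06: apparel, €300.00 or more → 9.5% → €29.65
Haircut €64.07: taxable services → 0% → €0.00
Dry cleaning (3 garments) €25.64: taxable services → 0% → €0.00
Canvas tote bag €20.15: other taxable items → 5.75% → €1.16
Wool sweater €120.89: apparel, under €300.00 → 0% → €0.00
Pack of socks €11.78: apparel, under €300.00 → 0% → €0.00
Garment alterations €18.76: taxable services → 0% → €0.00
Deli sandwich €10.76: hot prepared food → 5% → €0.54
Rain jacket €71.53: apparel, under €300.00 → 0% → €0.00
Bar stool €49.31: furniture → 6.5% → €3.21
Wall mirror €157.78: furniture → 6.5% → €10.26
Wall clock €36.30: other taxable items → 5.75% → €2.09
Total tax = €29.65 + €1.16 + €0.54 + €3.21 + €10.26 + €2.09 = €46.91

€46.91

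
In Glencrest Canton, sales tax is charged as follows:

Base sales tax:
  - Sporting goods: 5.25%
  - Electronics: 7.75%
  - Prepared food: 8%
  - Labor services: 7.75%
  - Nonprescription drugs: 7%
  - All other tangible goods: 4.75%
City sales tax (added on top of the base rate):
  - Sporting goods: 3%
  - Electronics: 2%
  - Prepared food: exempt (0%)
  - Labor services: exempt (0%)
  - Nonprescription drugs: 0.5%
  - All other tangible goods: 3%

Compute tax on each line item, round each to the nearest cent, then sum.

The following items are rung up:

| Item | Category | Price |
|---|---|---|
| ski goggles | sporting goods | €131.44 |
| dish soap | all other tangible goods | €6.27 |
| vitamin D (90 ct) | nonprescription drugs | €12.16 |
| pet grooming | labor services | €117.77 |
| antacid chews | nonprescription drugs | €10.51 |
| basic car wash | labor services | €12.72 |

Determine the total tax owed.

€23.15

Ski goggles €131.44: sporting goods → 5.25% + 3% city = 8.25% → €10.84
Dish soap €6.27: all other tangible goods → 4.75% + 3% city = 7.75% → €0.49
Vitamin D (90 ct) €12.16: nonprescription drugs → 7% + 0.5% city = 7.5% → €0.91
Pet grooming €117.77: labor services → 7.75% + 0% city = 7.75% → €9.13
Antacid chews €10.51: nonprescription drugs → 7% + 0.5% city = 7.5% → €0.79
Basic car wash €12.72: labor services → 7.75% + 0% city = 7.75% → €0.99
Total tax = €10.84 + €0.49 + €0.91 + €9.13 + €0.79 + €0.99 = €23.15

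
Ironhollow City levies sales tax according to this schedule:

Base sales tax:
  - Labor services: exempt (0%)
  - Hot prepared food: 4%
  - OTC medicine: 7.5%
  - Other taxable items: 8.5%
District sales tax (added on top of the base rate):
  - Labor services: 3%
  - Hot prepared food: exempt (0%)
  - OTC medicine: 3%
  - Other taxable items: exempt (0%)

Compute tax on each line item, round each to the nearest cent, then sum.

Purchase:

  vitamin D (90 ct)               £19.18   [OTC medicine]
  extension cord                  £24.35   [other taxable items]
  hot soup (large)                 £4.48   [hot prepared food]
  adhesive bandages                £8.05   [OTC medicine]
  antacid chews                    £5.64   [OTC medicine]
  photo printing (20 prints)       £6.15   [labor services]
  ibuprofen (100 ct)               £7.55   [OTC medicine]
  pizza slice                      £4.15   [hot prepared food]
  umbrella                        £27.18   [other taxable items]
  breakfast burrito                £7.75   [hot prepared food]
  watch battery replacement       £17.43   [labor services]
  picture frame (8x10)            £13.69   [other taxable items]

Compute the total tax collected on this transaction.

£11.14

Vitamin D (90 ct) £19.18: OTC medicine → 7.5% + 3% district = 10.5% → £2.01
Extension cord £24.35: other taxable items → 8.5% + 0% district = 8.5% → £2.07
Hot soup (large) £4.48: hot prepared food → 4% + 0% district = 4% → £0.18
Adhesive bandages £8.05: OTC medicine → 7.5% + 3% district = 10.5% → £0.85
Antacid chews £5.64: OTC medicine → 7.5% + 3% district = 10.5% → £0.59
Photo printing (20 prints) £6.15: labor services → 0% + 3% district = 3% → £0.18
Ibuprofen (100 ct) £7.55: OTC medicine → 7.5% + 3% district = 10.5% → £0.79
Pizza slice £4.15: hot prepared food → 4% + 0% district = 4% → £0.17
Umbrella £27.18: other taxable items → 8.5% + 0% district = 8.5% → £2.31
Breakfast burrito £7.75: hot prepared food → 4% + 0% district = 4% → £0.31
Watch battery replacement £17.43: labor services → 0% + 3% district = 3% → £0.52
Picture frame (8x10) £13.69: other taxable items → 8.5% + 0% district = 8.5% → £1.16
Total tax = £2.01 + £2.07 + £0.18 + £0.85 + £0.59 + £0.18 + £0.79 + £0.17 + £2.31 + £0.31 + £0.52 + £1.16 = £11.14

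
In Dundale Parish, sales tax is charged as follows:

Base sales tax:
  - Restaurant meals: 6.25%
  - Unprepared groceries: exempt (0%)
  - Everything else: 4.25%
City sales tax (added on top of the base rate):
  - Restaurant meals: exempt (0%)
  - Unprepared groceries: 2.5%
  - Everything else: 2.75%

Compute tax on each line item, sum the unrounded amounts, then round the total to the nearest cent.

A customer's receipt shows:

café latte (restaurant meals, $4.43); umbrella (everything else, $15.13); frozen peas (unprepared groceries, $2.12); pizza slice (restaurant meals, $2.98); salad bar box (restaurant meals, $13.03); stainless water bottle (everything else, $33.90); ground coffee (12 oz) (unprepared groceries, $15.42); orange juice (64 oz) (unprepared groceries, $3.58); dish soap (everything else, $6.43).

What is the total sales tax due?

Café latte $4.43: restaurant meals → 6.25% + 0% city = 6.25% → $0.276875
Umbrella $15.13: everything else → 4.25% + 2.75% city = 7% → $1.0591
Frozen peas $2.12: unprepared groceries → 0% + 2.5% city = 2.5% → $0.053
Pizza slice $2.98: restaurant meals → 6.25% + 0% city = 6.25% → $0.18625
Salad bar box $13.03: restaurant meals → 6.25% + 0% city = 6.25% → $0.814375
Stainless water bottle $33.90: everything else → 4.25% + 2.75% city = 7% → $2.373
Ground coffee (12 oz) $15.42: unprepared groceries → 0% + 2.5% city = 2.5% → $0.3855
Orange juice (64 oz) $3.58: unprepared groceries → 0% + 2.5% city = 2.5% → $0.0895
Dish soap $6.43: everything else → 4.25% + 2.75% city = 7% → $0.4501
Unrounded tax sum = $5.6877 → $5.69

$5.69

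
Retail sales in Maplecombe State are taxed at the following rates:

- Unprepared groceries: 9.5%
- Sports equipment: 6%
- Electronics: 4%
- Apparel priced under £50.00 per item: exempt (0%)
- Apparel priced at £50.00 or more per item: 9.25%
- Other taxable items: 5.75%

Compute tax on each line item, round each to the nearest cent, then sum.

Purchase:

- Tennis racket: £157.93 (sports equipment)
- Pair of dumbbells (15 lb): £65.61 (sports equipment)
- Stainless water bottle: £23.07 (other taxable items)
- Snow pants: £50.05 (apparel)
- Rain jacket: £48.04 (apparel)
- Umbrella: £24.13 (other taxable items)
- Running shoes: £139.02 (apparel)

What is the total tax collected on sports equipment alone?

£13.42

Tennis racket £157.93: sports equipment → 6% → £9.48
Pair of dumbbells (15 lb) £65.61: sports equipment → 6% → £3.94
Tax on sports equipment = £9.48 + £3.94 = £13.42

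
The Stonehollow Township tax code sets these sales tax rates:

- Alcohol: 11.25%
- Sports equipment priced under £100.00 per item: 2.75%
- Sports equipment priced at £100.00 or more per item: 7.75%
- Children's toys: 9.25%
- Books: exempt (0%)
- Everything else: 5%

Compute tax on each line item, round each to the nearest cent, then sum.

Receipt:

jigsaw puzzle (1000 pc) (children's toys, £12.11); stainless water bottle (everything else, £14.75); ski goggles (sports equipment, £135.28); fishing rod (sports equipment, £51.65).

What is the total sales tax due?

£13.76

Jigsaw puzzle (1000 pc) £12.11: children's toys → 9.25% → £1.12
Stainless water bottle £14.75: everything else → 5% → £0.74
Ski goggles £135.28: sports equipment, £100.00 or more → 7.75% → £10.48
Fishing rod £51.65: sports equipment, under £100.00 → 2.75% → £1.42
Total tax = £1.12 + £0.74 + £10.48 + £1.42 = £13.76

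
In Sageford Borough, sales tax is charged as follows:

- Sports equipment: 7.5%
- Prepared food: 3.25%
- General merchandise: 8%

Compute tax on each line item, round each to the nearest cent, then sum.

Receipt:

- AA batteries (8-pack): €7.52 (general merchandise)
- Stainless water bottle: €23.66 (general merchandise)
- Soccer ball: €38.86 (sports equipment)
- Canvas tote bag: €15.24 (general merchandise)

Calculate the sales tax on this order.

AA batteries (8-pack) €7.52: general merchandise → 8% → €0.60
Stainless water bottle €23.66: general merchandise → 8% → €1.89
Soccer ball €38.86: sports equipment → 7.5% → €2.91
Canvas tote bag €15.24: general merchandise → 8% → €1.22
Total tax = €0.60 + €1.89 + €2.91 + €1.22 = €6.62

€6.62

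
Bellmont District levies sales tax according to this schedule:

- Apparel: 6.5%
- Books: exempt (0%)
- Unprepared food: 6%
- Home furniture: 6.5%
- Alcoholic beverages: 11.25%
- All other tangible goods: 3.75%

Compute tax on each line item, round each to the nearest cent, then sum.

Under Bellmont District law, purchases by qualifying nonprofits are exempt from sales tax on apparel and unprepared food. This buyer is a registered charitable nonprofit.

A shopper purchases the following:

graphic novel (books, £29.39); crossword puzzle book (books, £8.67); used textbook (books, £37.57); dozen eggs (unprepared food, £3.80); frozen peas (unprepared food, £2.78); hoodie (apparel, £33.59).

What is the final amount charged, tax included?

Graphic novel £29.39: books → 0% → £0.00
Crossword puzzle book £8.67: books → 0% → £0.00
Used textbook £37.57: books → 0% → £0.00
Dozen eggs £3.80: unprepared food, buyer-exempt → 0% → £0.00
Frozen peas £2.78: unprepared food, buyer-exempt → 0% → £0.00
Hoodie £33.59: apparel, buyer-exempt → 0% → £0.00
Subtotal = £115.80; tax = £0.00; total due = £115.80

£115.80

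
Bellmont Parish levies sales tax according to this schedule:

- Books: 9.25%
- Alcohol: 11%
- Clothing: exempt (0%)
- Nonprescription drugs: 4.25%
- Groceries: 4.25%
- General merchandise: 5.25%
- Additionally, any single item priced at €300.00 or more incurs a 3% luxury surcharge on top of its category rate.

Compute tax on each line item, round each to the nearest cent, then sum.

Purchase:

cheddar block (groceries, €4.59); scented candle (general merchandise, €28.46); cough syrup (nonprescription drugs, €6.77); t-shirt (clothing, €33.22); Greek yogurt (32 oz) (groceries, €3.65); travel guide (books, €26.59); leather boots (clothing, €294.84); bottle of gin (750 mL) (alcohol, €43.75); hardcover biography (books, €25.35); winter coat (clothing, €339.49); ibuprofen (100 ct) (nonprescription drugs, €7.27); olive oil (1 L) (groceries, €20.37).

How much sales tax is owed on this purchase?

Cheddar block €4.59: groceries → 4.25% → €0.20
Scented candle €28.46: general merchandise → 5.25% → €1.49
Cough syrup €6.77: nonprescription drugs → 4.25% → €0.29
T-shirt €33.22: clothing → 0% → €0.00
Greek yogurt (32 oz) €3.65: groceries → 4.25% → €0.16
Travel guide €26.59: books → 9.25% → €2.46
Leather boots €294.84: clothing → 0% → €0.00
Bottle of gin (750 mL) €43.75: alcohol → 11% → €4.81
Hardcover biography €25.35: books → 9.25% → €2.34
Winter coat €339.49: clothing → 0% + 3% surcharge = 3% → €10.18
Ibuprofen (100 ct) €7.27: nonprescription drugs → 4.25% → €0.31
Olive oil (1 L) €20.37: groceries → 4.25% → €0.87
Total tax = €0.20 + €1.49 + €0.29 + €0.16 + €2.46 + €4.81 + €2.34 + €10.18 + €0.31 + €0.87 = €23.11

€23.11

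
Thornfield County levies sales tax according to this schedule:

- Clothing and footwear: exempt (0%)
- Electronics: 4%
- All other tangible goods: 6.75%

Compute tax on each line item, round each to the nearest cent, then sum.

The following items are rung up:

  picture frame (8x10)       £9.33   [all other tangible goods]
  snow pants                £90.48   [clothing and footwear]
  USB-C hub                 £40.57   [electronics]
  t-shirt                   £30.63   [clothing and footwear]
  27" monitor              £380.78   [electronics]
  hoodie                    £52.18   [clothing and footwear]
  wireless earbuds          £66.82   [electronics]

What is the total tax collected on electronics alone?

£19.52

USB-C hub £40.57: electronics → 4% → £1.62
27" monitor £380.78: electronics → 4% → £15.23
Wireless earbuds £66.82: electronics → 4% → £2.67
Tax on electronics = £1.62 + £15.23 + £2.67 = £19.52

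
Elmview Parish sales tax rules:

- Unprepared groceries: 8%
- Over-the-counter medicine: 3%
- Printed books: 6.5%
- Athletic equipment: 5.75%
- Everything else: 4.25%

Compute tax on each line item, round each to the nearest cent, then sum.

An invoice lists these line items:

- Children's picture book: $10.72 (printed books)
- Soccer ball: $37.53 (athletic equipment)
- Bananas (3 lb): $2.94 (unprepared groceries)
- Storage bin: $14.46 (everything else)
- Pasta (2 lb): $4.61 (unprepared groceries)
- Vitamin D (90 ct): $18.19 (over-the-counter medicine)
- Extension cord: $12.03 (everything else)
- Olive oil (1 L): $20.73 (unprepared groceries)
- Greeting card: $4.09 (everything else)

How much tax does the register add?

Children's picture book $10.72: printed books → 6.5% → $0.70
Soccer ball $37.53: athletic equipment → 5.75% → $2.16
Bananas (3 lb) $2.94: unprepared groceries → 8% → $0.24
Storage bin $14.46: everything else → 4.25% → $0.61
Pasta (2 lb) $4.61: unprepared groceries → 8% → $0.37
Vitamin D (90 ct) $18.19: over-the-counter medicine → 3% → $0.55
Extension cord $12.03: everything else → 4.25% → $0.51
Olive oil (1 L) $20.73: unprepared groceries → 8% → $1.66
Greeting card $4.09: everything else → 4.25% → $0.17
Total tax = $0.70 + $2.16 + $0.24 + $0.61 + $0.37 + $0.55 + $0.51 + $1.66 + $0.17 = $6.97

$6.97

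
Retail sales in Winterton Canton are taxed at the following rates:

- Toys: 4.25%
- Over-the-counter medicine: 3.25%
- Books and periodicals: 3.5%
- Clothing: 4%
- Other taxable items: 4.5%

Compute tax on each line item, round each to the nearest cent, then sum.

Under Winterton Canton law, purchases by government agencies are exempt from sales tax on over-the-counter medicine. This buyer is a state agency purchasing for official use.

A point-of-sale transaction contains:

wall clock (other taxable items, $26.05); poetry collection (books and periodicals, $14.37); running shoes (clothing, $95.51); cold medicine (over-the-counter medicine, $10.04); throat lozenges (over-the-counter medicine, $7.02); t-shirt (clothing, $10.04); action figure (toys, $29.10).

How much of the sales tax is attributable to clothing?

$4.22

Running shoes $95.51: clothing → 4% → $3.82
T-shirt $10.04: clothing → 4% → $0.40
Tax on clothing = $3.82 + $0.40 = $4.22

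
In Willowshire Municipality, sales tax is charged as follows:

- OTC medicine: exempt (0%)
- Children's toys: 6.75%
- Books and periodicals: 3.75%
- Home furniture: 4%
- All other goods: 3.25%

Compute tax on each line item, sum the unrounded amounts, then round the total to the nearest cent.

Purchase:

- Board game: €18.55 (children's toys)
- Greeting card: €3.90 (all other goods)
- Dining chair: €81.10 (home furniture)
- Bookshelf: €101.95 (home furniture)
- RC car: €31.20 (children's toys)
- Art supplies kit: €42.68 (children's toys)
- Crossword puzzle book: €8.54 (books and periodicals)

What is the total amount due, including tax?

Board game €18.55: children's toys → 6.75% → €1.252125
Greeting card €3.90: all other goods → 3.25% → €0.12675
Dining chair €81.10: home furniture → 4% → €3.244
Bookshelf €101.95: home furniture → 4% → €4.078
RC car €31.20: children's toys → 6.75% → €2.106
Art supplies kit €42.68: children's toys → 6.75% → €2.8809
Crossword puzzle book €8.54: books and periodicals → 3.75% → €0.32025
Subtotal = €287.92; unrounded tax = €14.008025 → €14.01; total due = €301.93

€301.93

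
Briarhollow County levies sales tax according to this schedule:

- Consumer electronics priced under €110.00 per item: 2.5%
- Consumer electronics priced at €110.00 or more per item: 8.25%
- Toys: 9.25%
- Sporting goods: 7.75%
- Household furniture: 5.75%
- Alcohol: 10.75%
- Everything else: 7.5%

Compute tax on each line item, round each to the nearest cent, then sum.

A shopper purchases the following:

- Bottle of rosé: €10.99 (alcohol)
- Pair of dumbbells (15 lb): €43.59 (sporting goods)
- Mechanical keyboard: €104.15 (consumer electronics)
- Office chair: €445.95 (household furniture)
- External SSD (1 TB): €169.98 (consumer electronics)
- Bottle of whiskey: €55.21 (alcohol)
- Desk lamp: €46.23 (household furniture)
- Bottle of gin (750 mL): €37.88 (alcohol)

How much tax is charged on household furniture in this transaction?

€28.30

Office chair €445.95: household furniture → 5.75% → €25.64
Desk lamp €46.23: household furniture → 5.75% → €2.66
Tax on household furniture = €25.64 + €2.66 = €28.30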